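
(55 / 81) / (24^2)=0.00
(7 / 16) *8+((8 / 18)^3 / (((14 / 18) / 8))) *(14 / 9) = 7151 / 1458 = 4.90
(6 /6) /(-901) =-1 /901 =-0.00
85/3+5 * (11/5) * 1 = 39.33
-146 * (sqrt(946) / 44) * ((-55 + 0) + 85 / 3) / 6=1460 * sqrt(946) / 99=453.59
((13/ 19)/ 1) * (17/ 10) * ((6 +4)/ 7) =221/ 133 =1.66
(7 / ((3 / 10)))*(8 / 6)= 280 / 9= 31.11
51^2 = 2601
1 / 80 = 0.01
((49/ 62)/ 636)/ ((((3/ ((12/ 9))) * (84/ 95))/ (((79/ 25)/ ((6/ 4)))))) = 10507/ 7984980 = 0.00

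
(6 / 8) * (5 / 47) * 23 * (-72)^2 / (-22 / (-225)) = 50301000 / 517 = 97294.00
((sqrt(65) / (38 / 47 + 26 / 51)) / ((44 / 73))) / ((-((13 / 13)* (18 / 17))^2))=-16856503* sqrt(65) / 15016320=-9.05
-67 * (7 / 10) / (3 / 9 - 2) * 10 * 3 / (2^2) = 4221 / 20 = 211.05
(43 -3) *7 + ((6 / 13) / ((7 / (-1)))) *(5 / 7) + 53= 212091 / 637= 332.95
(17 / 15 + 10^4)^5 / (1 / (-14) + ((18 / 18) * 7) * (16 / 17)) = 18083368759155606058836425966 / 1177790625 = 15353636185680800489.34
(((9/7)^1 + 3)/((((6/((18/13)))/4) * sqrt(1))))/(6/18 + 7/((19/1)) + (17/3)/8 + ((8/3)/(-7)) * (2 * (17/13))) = 54720/5723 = 9.56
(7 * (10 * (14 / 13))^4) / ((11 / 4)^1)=10756480000 / 314171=34237.66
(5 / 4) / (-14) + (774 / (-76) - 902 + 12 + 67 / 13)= -12381295 / 13832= -895.12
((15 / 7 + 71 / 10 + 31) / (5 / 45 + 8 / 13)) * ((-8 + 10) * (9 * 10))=5932602 / 595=9970.76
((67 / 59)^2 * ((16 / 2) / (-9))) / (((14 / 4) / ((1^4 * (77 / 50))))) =-395032 / 783225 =-0.50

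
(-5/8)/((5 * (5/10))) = -1/4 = -0.25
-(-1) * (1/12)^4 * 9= 1/2304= 0.00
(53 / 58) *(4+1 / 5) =1113 / 290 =3.84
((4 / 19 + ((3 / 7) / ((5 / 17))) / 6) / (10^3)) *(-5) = -0.00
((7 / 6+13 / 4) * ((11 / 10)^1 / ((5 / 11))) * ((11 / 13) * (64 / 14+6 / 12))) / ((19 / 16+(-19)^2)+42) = 0.11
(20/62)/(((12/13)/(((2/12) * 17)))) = 1105/1116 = 0.99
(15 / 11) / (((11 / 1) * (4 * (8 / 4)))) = 15 / 968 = 0.02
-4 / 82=-2 / 41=-0.05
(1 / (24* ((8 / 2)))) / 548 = 1 / 52608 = 0.00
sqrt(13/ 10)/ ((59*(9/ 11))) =0.02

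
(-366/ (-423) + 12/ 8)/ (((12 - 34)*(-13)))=667/ 80652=0.01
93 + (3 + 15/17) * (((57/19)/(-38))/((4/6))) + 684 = 501645/646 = 776.54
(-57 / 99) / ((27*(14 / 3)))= -19 / 4158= -0.00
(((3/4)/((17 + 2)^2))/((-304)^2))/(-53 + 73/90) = -0.00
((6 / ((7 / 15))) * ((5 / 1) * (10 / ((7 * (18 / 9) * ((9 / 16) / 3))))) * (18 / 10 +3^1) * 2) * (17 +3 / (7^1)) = 14054400 / 343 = 40974.93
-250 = -250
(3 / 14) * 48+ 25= 247 / 7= 35.29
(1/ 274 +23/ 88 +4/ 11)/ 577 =689/ 632392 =0.00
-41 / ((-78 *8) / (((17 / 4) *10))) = 3485 / 1248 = 2.79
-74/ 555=-2/ 15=-0.13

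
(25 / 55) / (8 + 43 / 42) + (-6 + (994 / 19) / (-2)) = -2543269 / 79211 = -32.11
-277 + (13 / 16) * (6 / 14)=-30985 / 112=-276.65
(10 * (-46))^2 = 211600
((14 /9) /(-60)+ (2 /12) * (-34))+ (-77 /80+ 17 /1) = 4469 /432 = 10.34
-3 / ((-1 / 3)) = 9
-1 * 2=-2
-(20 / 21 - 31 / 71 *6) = 2486 / 1491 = 1.67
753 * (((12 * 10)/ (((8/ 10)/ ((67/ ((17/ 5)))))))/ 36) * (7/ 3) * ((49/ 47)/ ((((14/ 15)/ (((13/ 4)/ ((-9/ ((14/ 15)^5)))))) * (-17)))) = 360087588406/ 148530105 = 2424.34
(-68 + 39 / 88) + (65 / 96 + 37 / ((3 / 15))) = 124735 / 1056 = 118.12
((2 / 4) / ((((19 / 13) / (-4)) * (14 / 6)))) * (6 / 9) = -0.39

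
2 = 2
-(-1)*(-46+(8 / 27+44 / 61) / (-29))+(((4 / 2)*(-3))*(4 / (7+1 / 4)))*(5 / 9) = -2286614 / 47763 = -47.87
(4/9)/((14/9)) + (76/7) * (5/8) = 99/14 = 7.07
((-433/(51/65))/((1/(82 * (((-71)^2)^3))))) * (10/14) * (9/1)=-4434620463876550350/119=-37265718183836557.56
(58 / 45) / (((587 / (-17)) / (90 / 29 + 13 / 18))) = -33949 / 237735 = -0.14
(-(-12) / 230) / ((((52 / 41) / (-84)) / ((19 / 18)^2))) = -103607 / 26910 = -3.85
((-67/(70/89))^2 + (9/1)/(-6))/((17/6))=106650057/41650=2560.63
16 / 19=0.84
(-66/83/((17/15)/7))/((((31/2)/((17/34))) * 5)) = -1386/43741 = -0.03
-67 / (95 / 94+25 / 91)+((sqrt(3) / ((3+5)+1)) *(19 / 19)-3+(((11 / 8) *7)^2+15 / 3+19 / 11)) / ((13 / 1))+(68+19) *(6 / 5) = sqrt(3) / 117+1201227461 / 20125248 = 59.70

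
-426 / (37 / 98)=-41748 / 37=-1128.32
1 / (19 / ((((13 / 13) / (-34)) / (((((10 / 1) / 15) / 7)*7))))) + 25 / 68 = 118 / 323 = 0.37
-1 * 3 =-3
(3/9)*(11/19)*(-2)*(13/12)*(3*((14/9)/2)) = -1001/1026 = -0.98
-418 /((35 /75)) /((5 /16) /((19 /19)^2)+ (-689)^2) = -33440 /17722929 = -0.00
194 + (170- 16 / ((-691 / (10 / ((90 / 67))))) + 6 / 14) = 15872173 / 43533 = 364.60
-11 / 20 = -0.55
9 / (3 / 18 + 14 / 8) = 108 / 23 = 4.70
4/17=0.24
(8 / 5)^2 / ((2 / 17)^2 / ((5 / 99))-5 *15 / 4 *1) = -73984 / 533955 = -0.14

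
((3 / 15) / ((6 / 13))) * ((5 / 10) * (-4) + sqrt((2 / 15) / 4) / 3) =-0.84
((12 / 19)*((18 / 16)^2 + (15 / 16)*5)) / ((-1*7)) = -1143 / 2128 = -0.54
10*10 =100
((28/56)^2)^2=1/16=0.06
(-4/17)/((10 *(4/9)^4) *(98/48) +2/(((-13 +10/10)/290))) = 78732/15906305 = 0.00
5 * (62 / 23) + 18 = 724 / 23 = 31.48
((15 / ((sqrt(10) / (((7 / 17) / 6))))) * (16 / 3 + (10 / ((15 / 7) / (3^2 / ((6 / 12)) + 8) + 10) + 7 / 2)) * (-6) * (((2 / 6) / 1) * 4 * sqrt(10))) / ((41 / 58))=-87838100 / 767397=-114.46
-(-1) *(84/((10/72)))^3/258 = 4608866304/5375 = 857463.50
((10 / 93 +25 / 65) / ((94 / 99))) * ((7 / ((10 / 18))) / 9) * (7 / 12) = 64141 / 151528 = 0.42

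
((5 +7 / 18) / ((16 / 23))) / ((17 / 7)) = 15617 / 4896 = 3.19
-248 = -248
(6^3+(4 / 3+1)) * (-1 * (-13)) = 8515 / 3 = 2838.33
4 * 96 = 384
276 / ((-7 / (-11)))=3036 / 7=433.71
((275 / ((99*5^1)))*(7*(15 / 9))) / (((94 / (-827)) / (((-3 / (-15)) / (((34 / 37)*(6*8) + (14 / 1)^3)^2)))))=-7925141 / 5401871890560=-0.00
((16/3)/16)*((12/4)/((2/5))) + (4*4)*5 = 165/2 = 82.50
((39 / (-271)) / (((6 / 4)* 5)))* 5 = -26 / 271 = -0.10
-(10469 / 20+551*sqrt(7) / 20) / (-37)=551*sqrt(7) / 740+10469 / 740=16.12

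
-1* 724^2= -524176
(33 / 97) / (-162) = -11 / 5238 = -0.00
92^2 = 8464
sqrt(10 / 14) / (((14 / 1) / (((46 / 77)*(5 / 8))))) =115*sqrt(35) / 30184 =0.02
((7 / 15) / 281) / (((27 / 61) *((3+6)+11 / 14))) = 5978 / 15591285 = 0.00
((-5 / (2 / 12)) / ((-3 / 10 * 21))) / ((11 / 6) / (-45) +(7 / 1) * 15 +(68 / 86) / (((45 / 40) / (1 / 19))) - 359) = -7353000 / 392214809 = -0.02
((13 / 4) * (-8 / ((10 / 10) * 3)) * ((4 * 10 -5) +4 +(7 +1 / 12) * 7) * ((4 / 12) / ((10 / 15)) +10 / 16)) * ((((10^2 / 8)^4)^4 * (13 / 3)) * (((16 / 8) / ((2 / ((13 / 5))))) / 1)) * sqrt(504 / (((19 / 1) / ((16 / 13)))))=-836546532809734344482421875 * sqrt(3458) / 2490368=-19753273220198755270884.23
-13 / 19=-0.68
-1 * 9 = -9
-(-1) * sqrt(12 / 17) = 2 * sqrt(51) / 17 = 0.84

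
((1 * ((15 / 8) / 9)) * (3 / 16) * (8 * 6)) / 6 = 5 / 16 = 0.31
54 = 54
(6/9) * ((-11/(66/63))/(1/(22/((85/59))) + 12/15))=-45430/5617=-8.09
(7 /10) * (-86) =-301 /5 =-60.20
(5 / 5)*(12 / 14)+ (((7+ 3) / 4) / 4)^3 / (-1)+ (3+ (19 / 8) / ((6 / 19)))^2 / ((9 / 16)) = 57303557 / 290304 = 197.39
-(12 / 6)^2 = -4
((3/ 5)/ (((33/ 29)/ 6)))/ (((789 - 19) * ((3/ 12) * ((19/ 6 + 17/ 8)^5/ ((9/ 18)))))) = 0.00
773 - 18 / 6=770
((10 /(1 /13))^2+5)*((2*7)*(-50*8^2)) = -757344000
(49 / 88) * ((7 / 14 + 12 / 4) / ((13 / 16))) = 343 / 143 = 2.40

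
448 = 448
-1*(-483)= 483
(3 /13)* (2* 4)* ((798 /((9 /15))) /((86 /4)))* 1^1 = 63840 /559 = 114.20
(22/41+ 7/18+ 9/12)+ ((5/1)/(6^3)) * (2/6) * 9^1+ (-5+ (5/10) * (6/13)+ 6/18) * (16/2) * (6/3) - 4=-936751/12792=-73.23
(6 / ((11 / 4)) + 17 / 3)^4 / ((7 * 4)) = 642837223 / 4743684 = 135.51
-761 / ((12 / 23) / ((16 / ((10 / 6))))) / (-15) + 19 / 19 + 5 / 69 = 1612126 / 1725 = 934.57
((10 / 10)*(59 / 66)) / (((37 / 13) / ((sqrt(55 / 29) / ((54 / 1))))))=767*sqrt(1595) / 3824172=0.01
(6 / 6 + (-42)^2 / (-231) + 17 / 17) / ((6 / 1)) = -31 / 33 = -0.94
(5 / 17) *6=30 / 17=1.76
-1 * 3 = -3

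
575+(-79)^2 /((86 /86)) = 6816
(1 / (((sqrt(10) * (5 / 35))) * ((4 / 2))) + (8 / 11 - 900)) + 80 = -9012 / 11 + 7 * sqrt(10) / 20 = -818.17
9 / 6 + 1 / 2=2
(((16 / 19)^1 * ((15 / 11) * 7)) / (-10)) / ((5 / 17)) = -2856 / 1045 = -2.73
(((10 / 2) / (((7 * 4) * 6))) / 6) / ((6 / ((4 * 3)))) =5 / 504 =0.01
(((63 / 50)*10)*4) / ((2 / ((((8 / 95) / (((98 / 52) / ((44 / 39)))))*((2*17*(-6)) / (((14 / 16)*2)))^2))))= 2812575744 / 162925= 17263.01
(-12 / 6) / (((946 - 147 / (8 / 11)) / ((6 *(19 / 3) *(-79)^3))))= 299767712 / 5951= 50372.66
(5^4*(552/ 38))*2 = 345000/ 19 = 18157.89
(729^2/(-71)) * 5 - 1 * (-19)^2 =-2682836/71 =-37786.42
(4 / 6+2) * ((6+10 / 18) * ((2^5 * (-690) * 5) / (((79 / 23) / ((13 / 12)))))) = -1298377600 / 2133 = -608709.61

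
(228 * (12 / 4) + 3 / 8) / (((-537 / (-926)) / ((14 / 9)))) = 5914825 / 3222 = 1835.76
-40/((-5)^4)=-8/125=-0.06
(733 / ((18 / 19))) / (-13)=-13927 / 234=-59.52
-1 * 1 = -1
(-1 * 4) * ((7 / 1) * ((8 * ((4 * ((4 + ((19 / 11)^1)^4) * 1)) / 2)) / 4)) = -21155120 / 14641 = -1444.92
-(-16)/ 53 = 16/ 53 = 0.30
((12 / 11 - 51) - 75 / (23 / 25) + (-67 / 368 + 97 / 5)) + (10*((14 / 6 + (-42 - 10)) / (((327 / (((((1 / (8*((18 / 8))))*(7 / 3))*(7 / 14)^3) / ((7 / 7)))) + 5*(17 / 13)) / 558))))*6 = -7234920740703 / 37181426480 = -194.58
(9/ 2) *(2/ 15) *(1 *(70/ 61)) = 42/ 61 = 0.69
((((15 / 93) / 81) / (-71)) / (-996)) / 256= 0.00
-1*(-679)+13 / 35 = 23778 / 35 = 679.37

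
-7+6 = -1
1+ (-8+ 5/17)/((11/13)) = -1516/187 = -8.11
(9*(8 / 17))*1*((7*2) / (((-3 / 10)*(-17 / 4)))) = 13440 / 289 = 46.51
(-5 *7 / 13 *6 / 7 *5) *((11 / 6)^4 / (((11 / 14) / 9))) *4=-5972.44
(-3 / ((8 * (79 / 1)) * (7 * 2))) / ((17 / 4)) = -3 / 37604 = -0.00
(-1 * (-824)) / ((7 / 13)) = 10712 / 7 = 1530.29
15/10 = 3/2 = 1.50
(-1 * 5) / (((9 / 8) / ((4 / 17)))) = -1.05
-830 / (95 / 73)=-12118 / 19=-637.79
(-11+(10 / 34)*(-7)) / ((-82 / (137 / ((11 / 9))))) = 136863 / 7667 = 17.85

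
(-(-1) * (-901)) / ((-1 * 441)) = 901 / 441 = 2.04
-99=-99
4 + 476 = 480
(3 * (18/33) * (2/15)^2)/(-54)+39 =289571/7425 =39.00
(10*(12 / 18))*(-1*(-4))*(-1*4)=-320 / 3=-106.67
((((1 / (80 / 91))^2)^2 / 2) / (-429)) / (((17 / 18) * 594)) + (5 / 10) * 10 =7582919525003 / 1516584960000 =5.00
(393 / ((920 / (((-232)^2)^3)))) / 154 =3830015019466752 / 8855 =432525693898.00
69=69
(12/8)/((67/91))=273/134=2.04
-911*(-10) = 9110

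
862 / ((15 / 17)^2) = 1107.19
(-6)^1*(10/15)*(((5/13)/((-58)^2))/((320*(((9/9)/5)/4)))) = -5/174928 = -0.00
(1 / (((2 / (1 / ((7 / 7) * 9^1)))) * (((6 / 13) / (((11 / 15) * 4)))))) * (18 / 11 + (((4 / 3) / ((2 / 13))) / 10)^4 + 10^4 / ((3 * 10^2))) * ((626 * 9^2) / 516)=80517050549 / 65306250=1232.91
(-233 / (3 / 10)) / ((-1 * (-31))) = -2330 / 93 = -25.05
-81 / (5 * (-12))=27 / 20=1.35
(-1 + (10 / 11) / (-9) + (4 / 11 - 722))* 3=-71551 / 33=-2168.21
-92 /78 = -46 /39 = -1.18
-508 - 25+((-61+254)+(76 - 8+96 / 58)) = -7840 / 29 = -270.34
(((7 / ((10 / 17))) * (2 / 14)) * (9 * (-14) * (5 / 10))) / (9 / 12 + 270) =-714 / 1805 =-0.40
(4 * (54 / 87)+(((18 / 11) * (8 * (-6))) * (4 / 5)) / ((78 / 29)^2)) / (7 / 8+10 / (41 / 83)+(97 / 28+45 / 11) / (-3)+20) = -11517452352 / 71669356915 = -0.16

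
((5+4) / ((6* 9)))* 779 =779 / 6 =129.83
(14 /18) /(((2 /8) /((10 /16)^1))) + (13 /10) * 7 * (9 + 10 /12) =16457 /180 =91.43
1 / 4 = 0.25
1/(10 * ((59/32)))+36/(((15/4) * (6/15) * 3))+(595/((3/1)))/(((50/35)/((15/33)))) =1385491/19470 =71.16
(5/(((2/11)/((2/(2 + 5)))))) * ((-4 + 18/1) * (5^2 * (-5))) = -13750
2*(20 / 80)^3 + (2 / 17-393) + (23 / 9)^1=-1910887 / 4896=-390.30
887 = 887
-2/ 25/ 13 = -2/ 325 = -0.01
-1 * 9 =-9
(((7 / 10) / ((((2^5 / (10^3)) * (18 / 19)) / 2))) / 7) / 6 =1.10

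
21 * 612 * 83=1066716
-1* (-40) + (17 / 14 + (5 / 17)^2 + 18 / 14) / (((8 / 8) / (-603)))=-878365 / 578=-1519.66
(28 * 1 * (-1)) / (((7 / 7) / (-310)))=8680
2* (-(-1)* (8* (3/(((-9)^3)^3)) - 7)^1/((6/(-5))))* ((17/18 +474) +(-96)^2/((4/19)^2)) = 16955960852075765/6973568802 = 2431461.04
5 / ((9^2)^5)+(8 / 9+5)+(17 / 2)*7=455993915563 / 6973568802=65.39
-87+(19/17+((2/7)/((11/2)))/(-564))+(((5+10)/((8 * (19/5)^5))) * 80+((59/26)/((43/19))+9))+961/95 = -167523074463435503/2554692140290290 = -65.57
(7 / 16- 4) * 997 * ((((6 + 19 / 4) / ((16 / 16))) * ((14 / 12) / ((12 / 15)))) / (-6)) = 28509215 / 3072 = 9280.34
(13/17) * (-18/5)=-234/85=-2.75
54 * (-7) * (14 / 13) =-5292 / 13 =-407.08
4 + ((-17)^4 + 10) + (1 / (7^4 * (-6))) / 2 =2406810419 / 28812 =83535.00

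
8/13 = 0.62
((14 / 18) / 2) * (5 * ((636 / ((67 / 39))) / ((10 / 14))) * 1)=67522 / 67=1007.79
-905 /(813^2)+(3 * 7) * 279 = 3872616466 /660969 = 5859.00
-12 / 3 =-4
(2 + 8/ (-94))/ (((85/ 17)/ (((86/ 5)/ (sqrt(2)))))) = 774 * sqrt(2)/ 235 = 4.66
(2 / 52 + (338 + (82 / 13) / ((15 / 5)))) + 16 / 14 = 186341 / 546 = 341.28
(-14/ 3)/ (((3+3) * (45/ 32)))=-0.55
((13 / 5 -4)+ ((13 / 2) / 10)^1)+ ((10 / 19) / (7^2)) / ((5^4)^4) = -85235595703117 / 113647460937500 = -0.75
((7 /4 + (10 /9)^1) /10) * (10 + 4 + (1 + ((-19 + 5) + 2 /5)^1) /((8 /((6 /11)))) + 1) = 4.05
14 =14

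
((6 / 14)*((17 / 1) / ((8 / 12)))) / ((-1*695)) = -153 / 9730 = -0.02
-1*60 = -60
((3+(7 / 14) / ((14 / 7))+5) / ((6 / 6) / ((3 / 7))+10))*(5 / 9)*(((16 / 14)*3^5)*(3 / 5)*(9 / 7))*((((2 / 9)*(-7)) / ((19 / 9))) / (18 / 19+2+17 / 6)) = -1732104 / 170681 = -10.15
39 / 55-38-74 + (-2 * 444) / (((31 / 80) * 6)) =-840951 / 1705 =-493.23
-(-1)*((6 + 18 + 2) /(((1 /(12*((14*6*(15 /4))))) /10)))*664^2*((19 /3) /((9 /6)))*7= 12806794291200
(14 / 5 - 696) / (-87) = 3466 / 435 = 7.97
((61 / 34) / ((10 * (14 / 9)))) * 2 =549 / 2380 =0.23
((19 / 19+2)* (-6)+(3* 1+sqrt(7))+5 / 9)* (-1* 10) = 1300 / 9 - 10* sqrt(7) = 117.99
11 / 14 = 0.79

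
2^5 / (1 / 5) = 160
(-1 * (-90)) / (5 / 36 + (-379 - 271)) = -0.14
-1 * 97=-97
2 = 2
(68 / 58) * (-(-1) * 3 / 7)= 0.50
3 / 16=0.19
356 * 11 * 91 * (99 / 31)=35279244 / 31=1138040.13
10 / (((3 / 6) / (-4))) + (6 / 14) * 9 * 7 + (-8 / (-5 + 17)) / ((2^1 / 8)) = -167 / 3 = -55.67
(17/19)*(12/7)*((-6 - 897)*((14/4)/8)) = -46053/76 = -605.96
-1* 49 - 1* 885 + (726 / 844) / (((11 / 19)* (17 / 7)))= -6696127 / 7174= -933.39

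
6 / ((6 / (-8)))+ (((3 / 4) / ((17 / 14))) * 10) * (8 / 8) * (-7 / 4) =-1279 / 68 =-18.81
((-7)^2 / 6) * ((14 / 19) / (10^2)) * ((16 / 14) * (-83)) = -8134 / 1425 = -5.71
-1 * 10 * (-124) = 1240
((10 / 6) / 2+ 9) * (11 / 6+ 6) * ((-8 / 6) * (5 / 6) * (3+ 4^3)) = -928955 / 162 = -5734.29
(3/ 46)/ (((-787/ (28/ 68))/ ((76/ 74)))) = -399/ 11385529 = -0.00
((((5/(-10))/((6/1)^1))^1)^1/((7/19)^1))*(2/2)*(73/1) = -16.51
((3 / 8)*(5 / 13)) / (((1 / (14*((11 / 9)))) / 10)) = 1925 / 78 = 24.68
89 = 89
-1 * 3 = -3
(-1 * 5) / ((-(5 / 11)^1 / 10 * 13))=110 / 13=8.46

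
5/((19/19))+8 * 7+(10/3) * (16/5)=215/3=71.67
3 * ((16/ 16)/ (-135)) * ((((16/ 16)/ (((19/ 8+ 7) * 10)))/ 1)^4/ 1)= -256/ 889892578125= -0.00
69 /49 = 1.41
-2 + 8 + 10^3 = 1006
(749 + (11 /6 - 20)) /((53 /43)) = 188555 /318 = 592.94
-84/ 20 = -21/ 5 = -4.20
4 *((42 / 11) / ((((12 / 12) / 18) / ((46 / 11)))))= 139104 / 121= 1149.62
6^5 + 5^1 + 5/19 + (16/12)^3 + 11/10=39935683/5130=7784.73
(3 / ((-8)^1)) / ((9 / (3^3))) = -9 / 8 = -1.12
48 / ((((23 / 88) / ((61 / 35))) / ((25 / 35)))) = 228.63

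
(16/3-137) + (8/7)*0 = -395/3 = -131.67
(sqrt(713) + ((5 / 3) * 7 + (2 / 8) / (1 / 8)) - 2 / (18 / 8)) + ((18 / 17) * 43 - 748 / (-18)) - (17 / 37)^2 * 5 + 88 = sqrt(713) + 13042694 / 69819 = 213.51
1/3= 0.33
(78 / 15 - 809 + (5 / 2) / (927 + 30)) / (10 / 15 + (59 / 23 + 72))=-176923843 / 16559290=-10.68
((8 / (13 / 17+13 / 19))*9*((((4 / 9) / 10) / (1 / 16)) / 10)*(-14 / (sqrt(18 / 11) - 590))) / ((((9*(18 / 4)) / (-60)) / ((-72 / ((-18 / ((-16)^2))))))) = -769334444032 / 6048035019 - 592707584*sqrt(22) / 10080058365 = -127.48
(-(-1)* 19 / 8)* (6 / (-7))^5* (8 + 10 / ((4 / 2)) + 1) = -36936 / 2401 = -15.38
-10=-10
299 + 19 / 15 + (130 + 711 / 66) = 145543 / 330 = 441.04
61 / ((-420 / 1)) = -61 / 420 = -0.15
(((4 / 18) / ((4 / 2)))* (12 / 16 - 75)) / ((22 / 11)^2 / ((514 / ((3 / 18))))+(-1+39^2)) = -25443 / 4687684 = -0.01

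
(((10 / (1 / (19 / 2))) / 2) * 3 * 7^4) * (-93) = -63638505 / 2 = -31819252.50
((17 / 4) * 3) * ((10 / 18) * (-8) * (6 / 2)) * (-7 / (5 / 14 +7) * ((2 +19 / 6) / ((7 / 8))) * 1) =955.08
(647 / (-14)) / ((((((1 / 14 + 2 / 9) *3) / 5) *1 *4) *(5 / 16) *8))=-1941 / 74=-26.23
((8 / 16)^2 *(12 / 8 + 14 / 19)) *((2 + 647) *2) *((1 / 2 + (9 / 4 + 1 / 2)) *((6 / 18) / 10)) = 143429 / 1824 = 78.63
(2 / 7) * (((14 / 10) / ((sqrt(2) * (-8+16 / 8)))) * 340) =-34 * sqrt(2) / 3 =-16.03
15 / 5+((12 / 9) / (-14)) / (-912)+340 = 3284569 / 9576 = 343.00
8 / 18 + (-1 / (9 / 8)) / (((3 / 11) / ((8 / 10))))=-292 / 135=-2.16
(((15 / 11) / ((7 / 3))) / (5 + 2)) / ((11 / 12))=540 / 5929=0.09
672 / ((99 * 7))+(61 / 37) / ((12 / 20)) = 1513 / 407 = 3.72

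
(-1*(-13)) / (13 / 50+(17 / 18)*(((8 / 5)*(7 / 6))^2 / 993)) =52281450 / 1058957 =49.37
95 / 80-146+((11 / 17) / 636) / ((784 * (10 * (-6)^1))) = -73651127771 / 508596480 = -144.81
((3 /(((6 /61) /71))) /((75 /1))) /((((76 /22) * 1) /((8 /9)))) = 95282 /12825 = 7.43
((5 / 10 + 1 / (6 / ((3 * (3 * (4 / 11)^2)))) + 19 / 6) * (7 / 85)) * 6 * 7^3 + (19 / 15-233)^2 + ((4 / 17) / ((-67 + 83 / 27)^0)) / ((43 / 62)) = 63632892658 / 1170675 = 54355.73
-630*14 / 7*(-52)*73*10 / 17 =47829600 / 17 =2813505.88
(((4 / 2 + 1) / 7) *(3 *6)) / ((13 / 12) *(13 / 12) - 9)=-0.99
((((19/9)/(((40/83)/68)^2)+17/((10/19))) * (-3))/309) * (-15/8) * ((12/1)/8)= 1148.56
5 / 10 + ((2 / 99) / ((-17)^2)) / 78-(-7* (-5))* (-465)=16275.50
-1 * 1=-1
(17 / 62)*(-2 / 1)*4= -68 / 31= -2.19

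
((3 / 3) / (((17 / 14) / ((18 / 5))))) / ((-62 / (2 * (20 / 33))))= -336 / 5797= -0.06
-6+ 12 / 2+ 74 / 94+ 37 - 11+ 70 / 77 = 14319 / 517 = 27.70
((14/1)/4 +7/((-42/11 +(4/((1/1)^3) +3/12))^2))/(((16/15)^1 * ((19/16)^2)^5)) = 15271701113733120/2213314919066161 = 6.90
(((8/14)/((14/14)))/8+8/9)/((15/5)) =0.32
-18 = -18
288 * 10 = 2880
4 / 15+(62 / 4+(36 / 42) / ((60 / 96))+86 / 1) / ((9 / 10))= 114.57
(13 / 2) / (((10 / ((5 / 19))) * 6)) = 13 / 456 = 0.03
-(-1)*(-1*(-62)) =62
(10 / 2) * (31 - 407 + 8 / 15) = -5632 / 3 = -1877.33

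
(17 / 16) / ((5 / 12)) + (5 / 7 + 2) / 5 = 433 / 140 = 3.09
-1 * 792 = -792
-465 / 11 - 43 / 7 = -3728 / 77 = -48.42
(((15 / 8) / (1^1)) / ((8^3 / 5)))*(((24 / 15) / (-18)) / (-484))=5 / 1486848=0.00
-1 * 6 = -6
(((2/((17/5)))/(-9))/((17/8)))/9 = -80/23409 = -0.00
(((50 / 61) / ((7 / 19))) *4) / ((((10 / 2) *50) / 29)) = 1.03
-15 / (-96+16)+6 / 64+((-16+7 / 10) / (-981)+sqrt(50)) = 5177 / 17440+5 * sqrt(2) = 7.37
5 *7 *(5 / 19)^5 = 109375 / 2476099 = 0.04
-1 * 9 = -9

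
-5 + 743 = 738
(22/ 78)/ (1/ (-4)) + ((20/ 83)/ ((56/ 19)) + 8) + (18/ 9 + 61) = 3170155/ 45318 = 69.95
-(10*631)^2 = -39816100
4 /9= 0.44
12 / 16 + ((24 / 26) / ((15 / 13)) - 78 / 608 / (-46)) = 108571 / 69920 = 1.55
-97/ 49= -1.98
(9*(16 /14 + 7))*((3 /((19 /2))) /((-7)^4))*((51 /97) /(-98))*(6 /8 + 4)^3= -28334529 /5112554944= -0.01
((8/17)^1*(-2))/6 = -8/51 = -0.16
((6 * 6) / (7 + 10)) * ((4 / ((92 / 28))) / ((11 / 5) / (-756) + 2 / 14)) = 18.42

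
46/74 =23/37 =0.62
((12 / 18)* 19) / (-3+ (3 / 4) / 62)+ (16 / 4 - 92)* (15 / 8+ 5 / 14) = -164347 / 819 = -200.67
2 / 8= 1 / 4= 0.25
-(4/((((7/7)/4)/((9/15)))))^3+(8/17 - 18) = -1917314/2125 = -902.27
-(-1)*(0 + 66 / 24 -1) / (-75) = -7 / 300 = -0.02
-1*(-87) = 87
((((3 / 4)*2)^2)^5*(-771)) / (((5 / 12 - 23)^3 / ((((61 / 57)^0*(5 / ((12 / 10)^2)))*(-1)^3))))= -13.40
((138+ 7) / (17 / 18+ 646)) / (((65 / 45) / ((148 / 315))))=77256 / 1059695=0.07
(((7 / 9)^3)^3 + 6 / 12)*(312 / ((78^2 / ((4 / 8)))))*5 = 2340638515 / 30218798142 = 0.08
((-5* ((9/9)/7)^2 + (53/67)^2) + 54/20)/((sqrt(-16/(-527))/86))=304909001* sqrt(527)/4399220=1591.11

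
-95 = -95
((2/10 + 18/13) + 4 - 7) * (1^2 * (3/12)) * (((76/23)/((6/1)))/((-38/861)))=287/65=4.42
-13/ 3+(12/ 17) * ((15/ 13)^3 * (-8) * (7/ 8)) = -1336037/ 112047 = -11.92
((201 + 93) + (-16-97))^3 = 5929741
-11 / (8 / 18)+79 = 217 / 4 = 54.25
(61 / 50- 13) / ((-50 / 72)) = 10602 / 625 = 16.96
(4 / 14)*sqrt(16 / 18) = 4*sqrt(2) / 21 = 0.27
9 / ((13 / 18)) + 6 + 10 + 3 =409 / 13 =31.46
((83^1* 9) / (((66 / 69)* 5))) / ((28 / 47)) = 807507 / 3080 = 262.18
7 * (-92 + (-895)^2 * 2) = 11213706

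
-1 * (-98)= 98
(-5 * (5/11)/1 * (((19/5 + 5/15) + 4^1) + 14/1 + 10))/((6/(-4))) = 4820/99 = 48.69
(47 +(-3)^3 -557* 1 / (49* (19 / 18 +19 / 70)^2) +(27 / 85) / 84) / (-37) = -704246677 / 1923274430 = -0.37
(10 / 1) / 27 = 10 / 27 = 0.37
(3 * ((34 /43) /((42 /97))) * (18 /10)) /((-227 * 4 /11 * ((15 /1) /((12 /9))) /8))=-145112 /1708175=-0.08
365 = 365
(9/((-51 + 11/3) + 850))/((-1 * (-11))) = 27/26488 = 0.00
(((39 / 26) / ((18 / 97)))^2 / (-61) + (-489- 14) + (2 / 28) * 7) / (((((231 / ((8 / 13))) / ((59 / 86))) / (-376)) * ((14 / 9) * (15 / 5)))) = 12266002237 / 165414249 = 74.15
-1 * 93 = -93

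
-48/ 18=-8/ 3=-2.67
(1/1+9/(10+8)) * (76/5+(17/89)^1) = 20547/890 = 23.09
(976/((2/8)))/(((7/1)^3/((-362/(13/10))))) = -14132480/4459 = -3169.43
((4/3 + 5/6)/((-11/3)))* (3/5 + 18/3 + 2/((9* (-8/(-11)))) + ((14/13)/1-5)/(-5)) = -3599/792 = -4.54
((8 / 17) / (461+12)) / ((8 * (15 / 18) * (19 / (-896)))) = -5376 / 763895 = -0.01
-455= -455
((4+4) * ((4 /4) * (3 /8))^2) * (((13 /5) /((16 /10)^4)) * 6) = 43875 /16384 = 2.68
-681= -681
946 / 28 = 473 / 14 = 33.79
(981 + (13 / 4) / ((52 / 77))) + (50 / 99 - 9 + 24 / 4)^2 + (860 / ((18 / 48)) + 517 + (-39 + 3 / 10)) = 3763.67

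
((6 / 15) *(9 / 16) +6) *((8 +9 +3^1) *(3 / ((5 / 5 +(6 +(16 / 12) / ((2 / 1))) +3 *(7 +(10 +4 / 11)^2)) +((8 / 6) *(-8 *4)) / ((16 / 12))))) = 271161 / 231508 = 1.17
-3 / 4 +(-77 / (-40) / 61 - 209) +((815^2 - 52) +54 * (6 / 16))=1620119817 / 2440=663983.53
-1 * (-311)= 311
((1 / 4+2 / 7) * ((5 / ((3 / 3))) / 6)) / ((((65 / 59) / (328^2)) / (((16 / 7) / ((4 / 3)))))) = 47605920 / 637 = 74734.57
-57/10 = -5.70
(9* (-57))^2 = 263169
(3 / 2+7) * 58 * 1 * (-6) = -2958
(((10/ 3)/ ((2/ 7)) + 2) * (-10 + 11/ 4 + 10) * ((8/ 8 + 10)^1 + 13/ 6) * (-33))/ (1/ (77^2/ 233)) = -2323687751/ 5592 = -415537.87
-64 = -64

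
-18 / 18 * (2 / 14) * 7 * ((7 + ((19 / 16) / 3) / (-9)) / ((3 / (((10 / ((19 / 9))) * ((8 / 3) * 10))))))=-150250 / 513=-292.88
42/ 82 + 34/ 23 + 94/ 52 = 93123/ 24518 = 3.80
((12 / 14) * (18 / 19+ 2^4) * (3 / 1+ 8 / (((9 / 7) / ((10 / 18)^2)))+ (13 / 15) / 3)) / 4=436724 / 23085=18.92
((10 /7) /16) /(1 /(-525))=-375 /8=-46.88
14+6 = 20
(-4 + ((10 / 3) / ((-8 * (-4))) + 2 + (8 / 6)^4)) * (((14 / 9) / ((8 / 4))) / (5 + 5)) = 0.10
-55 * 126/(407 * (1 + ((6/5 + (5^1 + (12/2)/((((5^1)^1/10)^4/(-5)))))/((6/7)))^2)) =-567000/10174881193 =-0.00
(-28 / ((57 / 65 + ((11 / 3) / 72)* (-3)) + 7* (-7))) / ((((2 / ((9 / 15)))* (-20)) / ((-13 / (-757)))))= -127764 / 855148835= -0.00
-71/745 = -0.10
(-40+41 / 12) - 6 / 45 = -2203 / 60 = -36.72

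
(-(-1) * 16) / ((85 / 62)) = 992 / 85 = 11.67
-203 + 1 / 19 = -3856 / 19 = -202.95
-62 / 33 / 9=-62 / 297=-0.21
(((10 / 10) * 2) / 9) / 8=1 / 36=0.03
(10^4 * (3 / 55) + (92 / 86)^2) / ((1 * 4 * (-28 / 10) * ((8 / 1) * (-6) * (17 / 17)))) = 13896595 / 13667808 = 1.02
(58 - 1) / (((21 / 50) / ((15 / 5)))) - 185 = 1555 / 7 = 222.14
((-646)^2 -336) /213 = 416980 /213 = 1957.65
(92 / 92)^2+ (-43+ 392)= 350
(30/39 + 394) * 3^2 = 3552.92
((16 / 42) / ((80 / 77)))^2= 121 / 900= 0.13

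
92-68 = 24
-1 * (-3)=3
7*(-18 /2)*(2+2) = -252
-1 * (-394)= 394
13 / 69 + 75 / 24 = 1829 / 552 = 3.31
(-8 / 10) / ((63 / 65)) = -52 / 63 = -0.83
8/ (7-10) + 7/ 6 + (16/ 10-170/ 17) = -9.90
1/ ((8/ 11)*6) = 11/ 48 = 0.23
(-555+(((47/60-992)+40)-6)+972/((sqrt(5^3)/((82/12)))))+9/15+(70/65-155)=-1299121/780+6642 * sqrt(5)/25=-1071.46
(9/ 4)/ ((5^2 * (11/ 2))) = 9/ 550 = 0.02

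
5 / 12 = 0.42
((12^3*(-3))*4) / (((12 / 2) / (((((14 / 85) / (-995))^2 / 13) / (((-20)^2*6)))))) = -7056 / 2324702453125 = -0.00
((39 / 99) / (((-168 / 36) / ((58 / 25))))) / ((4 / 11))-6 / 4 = -2.04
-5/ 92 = -0.05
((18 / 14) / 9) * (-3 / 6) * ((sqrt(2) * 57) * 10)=-285 * sqrt(2) / 7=-57.58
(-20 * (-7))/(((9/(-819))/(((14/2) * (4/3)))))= -118906.67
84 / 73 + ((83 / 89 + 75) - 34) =279912 / 6497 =43.08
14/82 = 7/41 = 0.17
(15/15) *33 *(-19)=-627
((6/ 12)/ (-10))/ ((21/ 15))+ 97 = 2715/ 28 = 96.96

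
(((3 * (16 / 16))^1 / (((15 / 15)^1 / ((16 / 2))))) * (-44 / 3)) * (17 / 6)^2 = -25432 / 9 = -2825.78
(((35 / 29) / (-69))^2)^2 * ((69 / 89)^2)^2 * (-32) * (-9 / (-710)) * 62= -0.00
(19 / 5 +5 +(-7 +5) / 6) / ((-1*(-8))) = 127 / 120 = 1.06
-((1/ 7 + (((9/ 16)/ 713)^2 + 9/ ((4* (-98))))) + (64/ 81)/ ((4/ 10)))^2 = -1171262431129650414333025/ 266808860379294382227456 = -4.39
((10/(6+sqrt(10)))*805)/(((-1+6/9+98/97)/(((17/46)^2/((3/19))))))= 279629175/117806-93209725*sqrt(10)/235612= 1122.62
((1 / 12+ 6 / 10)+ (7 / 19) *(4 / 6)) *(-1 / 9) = -353 / 3420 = -0.10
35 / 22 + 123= 2741 / 22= 124.59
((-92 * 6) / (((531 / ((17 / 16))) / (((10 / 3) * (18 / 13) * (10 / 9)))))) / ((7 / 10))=-8.09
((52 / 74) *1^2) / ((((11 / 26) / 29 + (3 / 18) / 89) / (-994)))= -2601431196 / 61309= -42431.47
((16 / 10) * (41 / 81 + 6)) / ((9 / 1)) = 4216 / 3645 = 1.16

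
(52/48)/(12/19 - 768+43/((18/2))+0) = -57/40124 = -0.00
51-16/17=851/17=50.06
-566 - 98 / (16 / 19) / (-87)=-393005 / 696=-564.66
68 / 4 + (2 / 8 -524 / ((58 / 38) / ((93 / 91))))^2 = 13699243481361 / 111429136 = 122941.31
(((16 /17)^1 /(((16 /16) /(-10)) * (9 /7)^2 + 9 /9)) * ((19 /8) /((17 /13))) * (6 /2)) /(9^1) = 242060 /354603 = 0.68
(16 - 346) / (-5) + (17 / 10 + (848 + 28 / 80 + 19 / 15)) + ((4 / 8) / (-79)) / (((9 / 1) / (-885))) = 917.94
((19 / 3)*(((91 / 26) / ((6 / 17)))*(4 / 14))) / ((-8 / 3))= -323 / 48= -6.73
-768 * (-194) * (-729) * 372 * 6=-242429054976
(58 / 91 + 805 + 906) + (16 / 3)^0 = 155850 / 91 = 1712.64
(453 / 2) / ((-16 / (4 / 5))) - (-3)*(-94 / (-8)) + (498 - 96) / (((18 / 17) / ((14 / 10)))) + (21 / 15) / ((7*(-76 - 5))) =1799677 / 3240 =555.46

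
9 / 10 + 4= 49 / 10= 4.90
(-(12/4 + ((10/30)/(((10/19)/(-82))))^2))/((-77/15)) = 86788/165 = 525.99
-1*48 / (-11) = 48 / 11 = 4.36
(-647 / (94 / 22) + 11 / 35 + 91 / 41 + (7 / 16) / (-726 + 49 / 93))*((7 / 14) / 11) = -10840426313207 / 1601757240160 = -6.77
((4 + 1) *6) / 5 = 6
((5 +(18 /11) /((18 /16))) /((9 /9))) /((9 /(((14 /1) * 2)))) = 1988 /99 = 20.08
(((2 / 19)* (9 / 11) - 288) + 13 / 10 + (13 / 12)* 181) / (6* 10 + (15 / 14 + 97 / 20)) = -7946771 / 5786583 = -1.37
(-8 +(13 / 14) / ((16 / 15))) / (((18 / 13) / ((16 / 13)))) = -1597 / 252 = -6.34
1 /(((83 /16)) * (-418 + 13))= -16 /33615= -0.00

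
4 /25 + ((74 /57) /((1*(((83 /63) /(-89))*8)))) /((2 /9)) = -15508961 /315400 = -49.17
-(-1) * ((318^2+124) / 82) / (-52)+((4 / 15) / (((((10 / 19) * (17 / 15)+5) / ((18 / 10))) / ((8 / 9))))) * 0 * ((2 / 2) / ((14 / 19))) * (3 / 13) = -12656 / 533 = -23.74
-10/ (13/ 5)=-50/ 13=-3.85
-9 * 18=-162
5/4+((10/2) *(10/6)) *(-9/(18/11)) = -535/12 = -44.58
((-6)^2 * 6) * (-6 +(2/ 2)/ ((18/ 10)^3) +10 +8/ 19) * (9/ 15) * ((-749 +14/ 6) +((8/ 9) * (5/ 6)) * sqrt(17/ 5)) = -227981824/ 513 +2035552 * sqrt(85)/ 23085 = -443596.07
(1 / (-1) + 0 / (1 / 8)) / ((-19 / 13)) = 13 / 19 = 0.68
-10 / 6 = -5 / 3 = -1.67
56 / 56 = 1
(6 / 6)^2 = 1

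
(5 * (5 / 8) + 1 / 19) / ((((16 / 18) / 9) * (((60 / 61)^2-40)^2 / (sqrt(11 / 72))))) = 180563612481 * sqrt(22) / 102604414566400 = 0.01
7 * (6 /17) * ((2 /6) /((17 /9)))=126 /289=0.44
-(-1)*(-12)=-12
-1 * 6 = -6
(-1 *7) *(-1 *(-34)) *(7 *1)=-1666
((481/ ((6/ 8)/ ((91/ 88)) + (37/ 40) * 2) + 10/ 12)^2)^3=21567832203067631716540866186735978765625/ 494626321314243209578135104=43604295351207.72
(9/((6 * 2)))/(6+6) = 1/16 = 0.06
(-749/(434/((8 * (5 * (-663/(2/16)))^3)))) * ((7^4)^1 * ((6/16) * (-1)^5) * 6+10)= -43046153233222464000/31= -1388585588168466580.65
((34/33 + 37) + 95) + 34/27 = 39884/297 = 134.29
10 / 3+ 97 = 301 / 3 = 100.33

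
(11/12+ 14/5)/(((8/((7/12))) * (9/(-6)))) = -1561/8640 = -0.18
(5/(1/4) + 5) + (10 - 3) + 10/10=33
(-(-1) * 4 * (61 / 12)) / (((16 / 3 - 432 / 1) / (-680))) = 1037 / 32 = 32.41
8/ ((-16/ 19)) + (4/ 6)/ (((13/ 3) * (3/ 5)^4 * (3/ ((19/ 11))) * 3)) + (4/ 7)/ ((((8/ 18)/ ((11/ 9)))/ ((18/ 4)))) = -1605949/ 729729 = -2.20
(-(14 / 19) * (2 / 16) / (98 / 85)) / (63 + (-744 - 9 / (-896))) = 1360 / 11593173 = 0.00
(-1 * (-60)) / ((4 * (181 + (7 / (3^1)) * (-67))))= 45 / 74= 0.61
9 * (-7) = -63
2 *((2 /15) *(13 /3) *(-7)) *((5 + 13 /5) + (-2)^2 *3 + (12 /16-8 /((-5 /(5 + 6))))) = -23023 /75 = -306.97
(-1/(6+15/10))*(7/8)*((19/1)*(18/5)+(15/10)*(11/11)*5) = -8.86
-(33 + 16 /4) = -37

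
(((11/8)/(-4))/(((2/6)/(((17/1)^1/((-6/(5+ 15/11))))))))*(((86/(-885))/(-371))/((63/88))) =8041/1182006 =0.01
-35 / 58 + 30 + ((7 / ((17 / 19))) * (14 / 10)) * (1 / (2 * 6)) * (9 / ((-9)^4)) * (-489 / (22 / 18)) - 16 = 113291353 / 8785260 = 12.90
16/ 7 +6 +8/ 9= 9.17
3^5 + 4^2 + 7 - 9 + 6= 263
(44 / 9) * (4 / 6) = 88 / 27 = 3.26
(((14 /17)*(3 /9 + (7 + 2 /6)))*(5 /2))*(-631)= -507955 /51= -9959.90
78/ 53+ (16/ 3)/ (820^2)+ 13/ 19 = 273709832/ 126957525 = 2.16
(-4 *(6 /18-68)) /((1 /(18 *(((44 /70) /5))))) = 612.48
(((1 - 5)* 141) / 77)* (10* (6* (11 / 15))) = -2256 / 7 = -322.29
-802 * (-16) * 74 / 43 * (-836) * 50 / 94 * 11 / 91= -218305683200 / 183911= -1187018.09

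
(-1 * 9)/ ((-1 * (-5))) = -9/ 5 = -1.80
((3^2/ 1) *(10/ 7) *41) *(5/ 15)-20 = 1090/ 7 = 155.71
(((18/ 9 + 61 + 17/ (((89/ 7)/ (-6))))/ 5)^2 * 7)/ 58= 167590143/ 11485450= 14.59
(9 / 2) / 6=3 / 4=0.75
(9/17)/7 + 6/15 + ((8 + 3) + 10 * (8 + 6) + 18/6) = 91913/595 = 154.48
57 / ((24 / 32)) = 76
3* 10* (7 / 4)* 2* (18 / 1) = 1890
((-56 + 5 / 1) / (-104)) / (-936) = -17 / 32448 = -0.00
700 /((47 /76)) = 53200 /47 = 1131.91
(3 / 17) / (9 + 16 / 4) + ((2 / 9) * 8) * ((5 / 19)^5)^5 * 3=837688461195358615949115398774491 / 61709716641313787362772171615970837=0.01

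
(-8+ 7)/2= -1/2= -0.50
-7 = -7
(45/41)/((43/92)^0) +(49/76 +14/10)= 48957/15580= 3.14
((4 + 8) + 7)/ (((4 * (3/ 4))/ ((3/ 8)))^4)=19/ 4096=0.00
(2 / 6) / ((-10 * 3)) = -0.01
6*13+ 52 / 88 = 1729 / 22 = 78.59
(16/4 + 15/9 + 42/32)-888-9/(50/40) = -213173/240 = -888.22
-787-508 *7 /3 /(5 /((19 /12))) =-52306 /45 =-1162.36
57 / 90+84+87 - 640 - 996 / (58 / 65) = -1584.57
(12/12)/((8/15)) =1.88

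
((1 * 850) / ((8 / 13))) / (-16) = -5525 / 64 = -86.33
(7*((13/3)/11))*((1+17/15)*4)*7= 81536/495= 164.72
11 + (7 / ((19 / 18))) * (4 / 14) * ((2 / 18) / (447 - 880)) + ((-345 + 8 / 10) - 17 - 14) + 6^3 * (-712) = -6341215307 / 41135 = -154156.20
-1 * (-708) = 708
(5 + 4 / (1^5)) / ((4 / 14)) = 31.50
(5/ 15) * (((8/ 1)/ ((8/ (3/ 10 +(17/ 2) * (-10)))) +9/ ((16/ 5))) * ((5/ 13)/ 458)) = -6551/ 285792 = -0.02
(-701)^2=491401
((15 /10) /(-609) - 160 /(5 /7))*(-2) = 90945 /203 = 448.00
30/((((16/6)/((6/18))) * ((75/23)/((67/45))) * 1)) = 1541/900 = 1.71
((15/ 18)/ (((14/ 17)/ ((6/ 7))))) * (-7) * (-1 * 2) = 85/ 7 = 12.14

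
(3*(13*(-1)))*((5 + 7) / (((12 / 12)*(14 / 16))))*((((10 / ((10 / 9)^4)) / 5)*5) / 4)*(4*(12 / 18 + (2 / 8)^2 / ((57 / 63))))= -171694809 / 66500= -2581.88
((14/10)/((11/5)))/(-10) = -7/110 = -0.06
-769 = -769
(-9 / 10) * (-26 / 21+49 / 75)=921 / 1750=0.53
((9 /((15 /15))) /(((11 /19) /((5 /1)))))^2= 731025 /121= 6041.53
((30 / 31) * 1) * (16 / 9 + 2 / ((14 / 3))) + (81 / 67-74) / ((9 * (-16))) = 5528549 / 2093616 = 2.64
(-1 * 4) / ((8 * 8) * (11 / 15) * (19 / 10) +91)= -0.02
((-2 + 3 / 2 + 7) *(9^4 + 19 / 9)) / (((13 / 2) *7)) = 59068 / 63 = 937.59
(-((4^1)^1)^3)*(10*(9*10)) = -57600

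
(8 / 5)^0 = 1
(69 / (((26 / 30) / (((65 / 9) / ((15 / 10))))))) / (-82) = -575 / 123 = -4.67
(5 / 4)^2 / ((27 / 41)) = 2.37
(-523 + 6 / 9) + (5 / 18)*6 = -1562 / 3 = -520.67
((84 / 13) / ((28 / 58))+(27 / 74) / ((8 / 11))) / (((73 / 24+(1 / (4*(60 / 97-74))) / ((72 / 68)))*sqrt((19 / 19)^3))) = 3423120939 / 749009833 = 4.57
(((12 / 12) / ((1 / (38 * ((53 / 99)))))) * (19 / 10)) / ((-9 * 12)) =-19133 / 53460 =-0.36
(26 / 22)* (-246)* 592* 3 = -5679648 / 11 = -516331.64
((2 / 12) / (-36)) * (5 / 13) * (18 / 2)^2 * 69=-1035 / 104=-9.95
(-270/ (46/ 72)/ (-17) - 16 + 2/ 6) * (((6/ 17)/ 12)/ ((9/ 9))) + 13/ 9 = 1.71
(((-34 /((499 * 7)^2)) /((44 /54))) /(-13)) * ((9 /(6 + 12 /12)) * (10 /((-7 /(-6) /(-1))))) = -0.00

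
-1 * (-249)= 249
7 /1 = 7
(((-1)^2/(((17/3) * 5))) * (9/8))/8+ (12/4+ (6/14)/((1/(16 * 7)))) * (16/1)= 4439067/5440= 816.00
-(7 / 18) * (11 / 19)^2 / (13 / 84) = -11858 / 14079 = -0.84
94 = 94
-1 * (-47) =47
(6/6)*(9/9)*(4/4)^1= 1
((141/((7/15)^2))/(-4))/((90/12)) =-2115/98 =-21.58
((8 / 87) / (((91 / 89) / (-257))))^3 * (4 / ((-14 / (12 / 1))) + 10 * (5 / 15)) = 12253759337079808 / 10420804048473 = 1175.89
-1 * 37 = -37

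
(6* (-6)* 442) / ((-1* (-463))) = -15912 / 463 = -34.37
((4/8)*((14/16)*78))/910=3/80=0.04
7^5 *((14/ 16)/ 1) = 117649/ 8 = 14706.12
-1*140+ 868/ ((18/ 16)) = 5684/ 9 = 631.56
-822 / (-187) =822 / 187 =4.40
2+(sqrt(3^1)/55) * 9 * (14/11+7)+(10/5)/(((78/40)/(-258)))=-3414/13+819 * sqrt(3)/605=-260.27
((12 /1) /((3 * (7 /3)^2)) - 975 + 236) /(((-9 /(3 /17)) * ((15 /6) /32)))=463040 /2499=185.29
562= 562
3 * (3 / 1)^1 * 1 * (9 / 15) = 27 / 5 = 5.40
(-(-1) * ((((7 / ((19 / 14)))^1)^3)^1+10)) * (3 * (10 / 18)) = 1682970 / 6859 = 245.37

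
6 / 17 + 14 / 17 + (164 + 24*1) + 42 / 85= 16122 / 85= 189.67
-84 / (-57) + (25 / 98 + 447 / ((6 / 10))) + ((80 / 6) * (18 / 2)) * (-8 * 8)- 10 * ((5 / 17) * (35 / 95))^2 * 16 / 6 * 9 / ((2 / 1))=-70901848741 / 10224242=-6934.68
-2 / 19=-0.11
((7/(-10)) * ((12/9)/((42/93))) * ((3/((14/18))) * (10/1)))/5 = -558/35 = -15.94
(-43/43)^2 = 1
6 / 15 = 2 / 5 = 0.40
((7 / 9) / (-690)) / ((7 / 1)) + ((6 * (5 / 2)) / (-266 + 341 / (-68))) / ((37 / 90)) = -190253291 / 1411477110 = -0.13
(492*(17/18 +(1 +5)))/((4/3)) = 5125/2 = 2562.50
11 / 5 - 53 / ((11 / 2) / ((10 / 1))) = -5179 / 55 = -94.16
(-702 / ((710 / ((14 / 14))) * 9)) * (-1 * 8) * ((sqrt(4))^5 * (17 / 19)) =169728 / 6745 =25.16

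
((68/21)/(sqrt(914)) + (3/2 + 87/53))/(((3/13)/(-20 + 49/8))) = -160173/848 - 8177 * sqrt(914)/38388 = -195.32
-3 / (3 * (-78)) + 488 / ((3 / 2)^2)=216.90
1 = 1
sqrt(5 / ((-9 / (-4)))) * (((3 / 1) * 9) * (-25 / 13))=-450 * sqrt(5) / 13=-77.40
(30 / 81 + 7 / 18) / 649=0.00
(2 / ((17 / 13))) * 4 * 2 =208 / 17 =12.24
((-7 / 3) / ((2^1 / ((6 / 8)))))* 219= -1533 / 8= -191.62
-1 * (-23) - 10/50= 114/5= 22.80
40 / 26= 20 / 13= 1.54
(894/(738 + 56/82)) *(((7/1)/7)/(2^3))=18327/121144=0.15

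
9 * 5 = 45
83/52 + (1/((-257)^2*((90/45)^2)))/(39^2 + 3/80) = 667074359801/417926104284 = 1.60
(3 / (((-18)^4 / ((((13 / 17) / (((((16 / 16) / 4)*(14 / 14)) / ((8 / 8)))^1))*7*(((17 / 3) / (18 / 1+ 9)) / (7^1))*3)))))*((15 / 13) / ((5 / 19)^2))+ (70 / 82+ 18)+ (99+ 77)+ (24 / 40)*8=3222436829 / 16140060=199.65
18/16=9/8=1.12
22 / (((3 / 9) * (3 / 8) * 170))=88 / 85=1.04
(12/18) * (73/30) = 73/45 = 1.62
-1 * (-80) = 80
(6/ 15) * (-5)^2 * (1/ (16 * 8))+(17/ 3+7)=2447/ 192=12.74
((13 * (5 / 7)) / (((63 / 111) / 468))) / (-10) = -37518 / 49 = -765.67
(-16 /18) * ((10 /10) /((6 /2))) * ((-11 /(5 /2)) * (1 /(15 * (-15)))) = -176 /30375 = -0.01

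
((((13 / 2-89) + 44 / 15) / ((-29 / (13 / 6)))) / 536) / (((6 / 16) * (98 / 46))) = 101959 / 7344540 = 0.01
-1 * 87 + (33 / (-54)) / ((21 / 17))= -33073 / 378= -87.49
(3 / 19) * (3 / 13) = 9 / 247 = 0.04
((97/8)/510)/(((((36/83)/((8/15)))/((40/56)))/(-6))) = -8051/64260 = -0.13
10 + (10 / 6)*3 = 15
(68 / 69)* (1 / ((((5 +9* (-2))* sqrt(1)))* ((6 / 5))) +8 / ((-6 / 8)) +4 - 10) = -4930 / 299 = -16.49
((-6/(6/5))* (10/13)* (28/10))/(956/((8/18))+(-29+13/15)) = -300/59137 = -0.01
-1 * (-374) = 374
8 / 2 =4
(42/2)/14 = 3/2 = 1.50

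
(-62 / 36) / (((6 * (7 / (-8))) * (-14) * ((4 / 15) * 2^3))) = -155 / 14112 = -0.01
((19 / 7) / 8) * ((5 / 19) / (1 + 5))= 5 / 336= 0.01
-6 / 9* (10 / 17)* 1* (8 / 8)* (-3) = 20 / 17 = 1.18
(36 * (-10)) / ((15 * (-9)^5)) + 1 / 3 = 6569 / 19683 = 0.33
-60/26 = -30/13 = -2.31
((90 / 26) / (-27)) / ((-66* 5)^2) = -1 / 849420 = -0.00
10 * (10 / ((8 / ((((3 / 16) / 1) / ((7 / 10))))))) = 375 / 112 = 3.35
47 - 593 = -546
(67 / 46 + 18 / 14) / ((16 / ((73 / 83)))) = 0.15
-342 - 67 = -409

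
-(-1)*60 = 60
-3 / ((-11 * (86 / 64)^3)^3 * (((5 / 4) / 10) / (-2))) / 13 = -1688849860263936 / 8696359964343194429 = -0.00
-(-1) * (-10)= -10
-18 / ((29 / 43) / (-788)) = 609912 / 29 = 21031.45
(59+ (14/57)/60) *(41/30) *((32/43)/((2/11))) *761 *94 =13020489060392/551475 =23610297.95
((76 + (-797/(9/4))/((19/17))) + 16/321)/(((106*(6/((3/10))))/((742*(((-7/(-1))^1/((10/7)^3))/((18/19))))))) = -1157447669/5416875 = -213.67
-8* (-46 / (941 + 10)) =368 / 951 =0.39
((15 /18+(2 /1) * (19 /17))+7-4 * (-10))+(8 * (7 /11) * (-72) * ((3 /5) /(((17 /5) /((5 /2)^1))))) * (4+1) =-851023 /1122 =-758.49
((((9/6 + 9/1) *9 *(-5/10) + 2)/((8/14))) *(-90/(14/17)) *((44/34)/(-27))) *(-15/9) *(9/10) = 622.19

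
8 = 8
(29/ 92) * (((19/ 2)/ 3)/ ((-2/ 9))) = -1653/ 368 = -4.49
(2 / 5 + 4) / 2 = 11 / 5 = 2.20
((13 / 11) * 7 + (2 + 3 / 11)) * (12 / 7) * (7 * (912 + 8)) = 1280640 / 11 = 116421.82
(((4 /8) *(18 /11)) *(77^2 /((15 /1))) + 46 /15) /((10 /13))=63661 /150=424.41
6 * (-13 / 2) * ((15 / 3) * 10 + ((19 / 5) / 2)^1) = -20241 / 10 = -2024.10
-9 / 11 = -0.82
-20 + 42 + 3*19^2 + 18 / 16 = 8849 / 8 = 1106.12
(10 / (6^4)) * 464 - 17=-1087 / 81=-13.42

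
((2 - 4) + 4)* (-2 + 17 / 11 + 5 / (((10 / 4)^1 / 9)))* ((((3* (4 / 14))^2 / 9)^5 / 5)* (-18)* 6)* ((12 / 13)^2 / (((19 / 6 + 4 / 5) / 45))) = -1659729346560 / 62489457059029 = -0.03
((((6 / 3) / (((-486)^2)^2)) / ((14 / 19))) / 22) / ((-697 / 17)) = -19 / 352248907326624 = -0.00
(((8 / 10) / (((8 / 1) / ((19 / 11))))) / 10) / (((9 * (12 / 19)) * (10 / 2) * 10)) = 361 / 5940000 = 0.00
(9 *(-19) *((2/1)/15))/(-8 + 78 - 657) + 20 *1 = 20.04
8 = 8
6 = 6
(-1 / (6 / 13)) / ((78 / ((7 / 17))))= -7 / 612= -0.01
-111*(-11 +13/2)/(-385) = -999/770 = -1.30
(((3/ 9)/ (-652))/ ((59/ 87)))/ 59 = -0.00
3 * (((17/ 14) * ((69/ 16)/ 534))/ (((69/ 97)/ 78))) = 64311/ 19936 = 3.23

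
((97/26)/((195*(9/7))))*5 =679/9126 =0.07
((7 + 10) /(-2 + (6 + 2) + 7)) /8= 17 /104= 0.16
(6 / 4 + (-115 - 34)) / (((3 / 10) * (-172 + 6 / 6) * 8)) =1475 / 4104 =0.36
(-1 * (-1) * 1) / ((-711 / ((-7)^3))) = 343 / 711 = 0.48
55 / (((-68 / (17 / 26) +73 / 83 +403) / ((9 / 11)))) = 747 / 4978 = 0.15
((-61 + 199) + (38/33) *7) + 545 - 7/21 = 7598/11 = 690.73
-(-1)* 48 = 48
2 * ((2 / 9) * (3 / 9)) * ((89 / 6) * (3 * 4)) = 712 / 27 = 26.37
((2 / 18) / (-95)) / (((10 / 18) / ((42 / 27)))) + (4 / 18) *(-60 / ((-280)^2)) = -5773 / 1675800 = -0.00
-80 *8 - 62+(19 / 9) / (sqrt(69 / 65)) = -702+19 *sqrt(4485) / 621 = -699.95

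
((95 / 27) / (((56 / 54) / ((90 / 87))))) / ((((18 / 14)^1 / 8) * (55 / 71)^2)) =383116 / 10527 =36.39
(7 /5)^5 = 16807 /3125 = 5.38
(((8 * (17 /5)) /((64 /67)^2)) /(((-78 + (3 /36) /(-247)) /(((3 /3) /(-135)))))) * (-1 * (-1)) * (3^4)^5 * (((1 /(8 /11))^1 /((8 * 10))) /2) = 80328702134263869 /946966528000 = 84827.39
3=3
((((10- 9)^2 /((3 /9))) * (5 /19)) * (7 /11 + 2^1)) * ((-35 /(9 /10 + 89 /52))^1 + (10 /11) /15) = -6192370 /223003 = -27.77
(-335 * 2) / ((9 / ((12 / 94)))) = -1340 / 141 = -9.50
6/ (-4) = -3/ 2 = -1.50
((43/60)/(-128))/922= -43/7080960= -0.00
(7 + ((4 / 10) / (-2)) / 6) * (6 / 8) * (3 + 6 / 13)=1881 / 104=18.09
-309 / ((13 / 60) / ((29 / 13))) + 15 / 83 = -44623245 / 14027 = -3181.24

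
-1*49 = -49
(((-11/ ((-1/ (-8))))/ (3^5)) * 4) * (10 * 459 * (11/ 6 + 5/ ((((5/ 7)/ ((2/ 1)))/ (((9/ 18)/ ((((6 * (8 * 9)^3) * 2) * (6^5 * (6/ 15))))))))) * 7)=-85327.41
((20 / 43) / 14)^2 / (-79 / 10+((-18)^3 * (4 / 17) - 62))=-17000 / 22212012963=-0.00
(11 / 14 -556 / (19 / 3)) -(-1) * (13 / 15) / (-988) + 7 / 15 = -230191 / 2660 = -86.54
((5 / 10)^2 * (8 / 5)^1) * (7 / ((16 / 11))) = 77 / 40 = 1.92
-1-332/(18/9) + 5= -162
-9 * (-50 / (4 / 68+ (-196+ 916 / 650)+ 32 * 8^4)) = 2486250 / 723098011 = 0.00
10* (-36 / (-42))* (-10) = -600 / 7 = -85.71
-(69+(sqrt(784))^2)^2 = -727609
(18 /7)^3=17.00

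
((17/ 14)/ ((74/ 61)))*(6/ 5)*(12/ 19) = 18666/ 24605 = 0.76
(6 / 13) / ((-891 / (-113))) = 226 / 3861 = 0.06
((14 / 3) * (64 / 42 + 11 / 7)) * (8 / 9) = 12.84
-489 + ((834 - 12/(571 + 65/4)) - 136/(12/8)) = 199127/783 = 254.31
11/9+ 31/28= 587/252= 2.33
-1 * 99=-99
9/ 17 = 0.53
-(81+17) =-98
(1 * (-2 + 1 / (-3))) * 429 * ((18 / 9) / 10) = -1001 / 5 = -200.20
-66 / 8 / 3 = -11 / 4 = -2.75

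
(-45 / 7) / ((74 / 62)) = -1395 / 259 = -5.39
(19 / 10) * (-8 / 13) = -76 / 65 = -1.17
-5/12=-0.42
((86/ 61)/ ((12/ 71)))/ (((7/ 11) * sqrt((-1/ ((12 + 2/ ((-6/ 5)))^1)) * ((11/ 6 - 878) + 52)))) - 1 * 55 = -55 + 781 * sqrt(306590)/ 294630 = -53.53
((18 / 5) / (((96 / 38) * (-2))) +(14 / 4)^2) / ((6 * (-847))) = -0.00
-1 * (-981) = 981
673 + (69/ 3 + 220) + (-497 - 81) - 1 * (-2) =340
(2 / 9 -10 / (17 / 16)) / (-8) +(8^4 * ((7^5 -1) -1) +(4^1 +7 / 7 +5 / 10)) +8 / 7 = 294881804899 / 4284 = 68833287.79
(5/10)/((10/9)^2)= 81/200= 0.40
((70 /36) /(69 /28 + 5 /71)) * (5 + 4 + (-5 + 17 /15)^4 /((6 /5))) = 41272232834 /275507325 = 149.80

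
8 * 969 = 7752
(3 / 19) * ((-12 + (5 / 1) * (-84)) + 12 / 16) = -68.09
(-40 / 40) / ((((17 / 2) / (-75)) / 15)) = 2250 / 17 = 132.35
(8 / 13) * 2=16 / 13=1.23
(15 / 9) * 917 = 4585 / 3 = 1528.33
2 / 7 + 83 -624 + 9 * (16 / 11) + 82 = -34313 / 77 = -445.62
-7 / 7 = -1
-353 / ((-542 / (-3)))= -1059 / 542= -1.95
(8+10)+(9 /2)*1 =22.50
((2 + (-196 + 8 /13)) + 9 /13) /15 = -167 /13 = -12.85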